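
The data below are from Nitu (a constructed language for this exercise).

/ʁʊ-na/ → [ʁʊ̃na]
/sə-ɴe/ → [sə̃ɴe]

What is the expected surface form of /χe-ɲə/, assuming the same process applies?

The data show regressive nasality assimilation (vowel nasalisation): /ʊ/ → [ʊ̃] before /n/; /ə/ → [ə̃] before /ɴ/ — a vowel is nasalised by an immediately following nasal consonant.
The vowel /e/ is adjacent to the following nasal /ɲ/, so it acquires [+nasal] and surfaces as [ẽ].

[χẽɲə]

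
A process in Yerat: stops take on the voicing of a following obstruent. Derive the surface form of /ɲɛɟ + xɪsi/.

[ɲɛcxɪsi]

/ɟ/ is a voiced palatal stop. The following trigger /x/ is voiceless, so /ɟ/ must become voiceless as well.
The voiceless palatal stop is [c], so /ɟ/ → [c].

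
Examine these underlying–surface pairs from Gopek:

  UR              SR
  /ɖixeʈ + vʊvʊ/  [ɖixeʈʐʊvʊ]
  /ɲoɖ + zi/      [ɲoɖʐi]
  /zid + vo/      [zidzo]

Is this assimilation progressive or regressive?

progressive

The segment that alternates is /v/, which surfaces as [ʐ] when adjacent to /ʈ/.
The change labiodental → retroflex matches the place of the preceding /ʈ/, identifying this as place assimilation.
Checking the remaining alternations: /z/ → [ʐ] after /ɖ/ (alveolar → retroflex, matching retroflex); /v/ → [z] after /d/ (labiodental → alveolar, matching alveolar) — only place changes, and always toward the preceding segment.
The trigger is the preceding segment, so the direction is progressive (perseverative).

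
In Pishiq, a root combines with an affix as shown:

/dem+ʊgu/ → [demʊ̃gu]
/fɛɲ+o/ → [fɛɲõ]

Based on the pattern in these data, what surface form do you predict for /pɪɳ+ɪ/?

[pɪɳɪ̃]

The data show progressive nasality assimilation (vowel nasalisation): /ʊ/ → [ʊ̃] after /m/; /o/ → [õ] after /ɲ/ — a vowel is nasalised by an immediately preceding nasal consonant.
The vowel /ɪ/ is adjacent to the preceding nasal /ɳ/, so it acquires [+nasal] and surfaces as [ɪ̃].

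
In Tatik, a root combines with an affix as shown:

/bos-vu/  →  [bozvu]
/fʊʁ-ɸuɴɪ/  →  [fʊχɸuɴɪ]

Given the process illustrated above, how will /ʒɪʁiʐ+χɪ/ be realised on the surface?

The data show regressive voicing assimilation: /s/ → [z] before /v/; /ʁ/ → [χ] before /ɸ/. In each pair only voicing changes, matching the following consonant, while place and manner stay constant.
The rule targets /ʐ/ (voiced retroflex fricative), which sits before the trigger /χ/ (voiceless).
A voiceless retroflex fricative is [ʂ], so the surface segment is [ʂ].

[ʒɪʁiʂχɪ]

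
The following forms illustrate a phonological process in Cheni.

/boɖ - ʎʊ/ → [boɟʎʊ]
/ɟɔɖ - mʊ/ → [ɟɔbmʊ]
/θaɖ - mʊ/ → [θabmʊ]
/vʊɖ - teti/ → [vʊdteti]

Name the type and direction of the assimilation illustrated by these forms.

regressive place assimilation

Comparing underlying and surface forms, /ɖ/ → [ɟ] is the alternation; the neighbouring /ʎ/ is constant.
The change retroflex → palatal matches the place of the following /ʎ/, identifying this as place assimilation.
Manner and voice are unchanged, so the assimilation is partial, not total.
The same holds elsewhere in the data: /ɖ/ → [b] before /m/ (retroflex → bilabial, matching bilabial); /ɖ/ → [d] before /t/ (retroflex → alveolar, matching alveolar) — only place changes, and always toward the following segment.
The trigger is the following segment, so the direction is regressive (anticipatory).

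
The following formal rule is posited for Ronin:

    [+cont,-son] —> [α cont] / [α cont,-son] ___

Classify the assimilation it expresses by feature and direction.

progressive manner assimilation

The shared variable α links the value of [cont] on the target to that of the neighbouring obstruent. [cont] distinguishes stops from fricatives — a manner-of-articulation feature — so this is manner assimilation.
Since the environment is written before the underscore, the trigger precedes the target; the direction is progressive.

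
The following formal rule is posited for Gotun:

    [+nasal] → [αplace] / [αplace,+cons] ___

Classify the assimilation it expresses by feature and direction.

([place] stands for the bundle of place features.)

progressive place assimilation

The rule copies the place features (abbreviated [place]) from the environment onto the target, so the assimilating feature is place.
Since the environment is written before the underscore, the trigger precedes the target; the direction is progressive.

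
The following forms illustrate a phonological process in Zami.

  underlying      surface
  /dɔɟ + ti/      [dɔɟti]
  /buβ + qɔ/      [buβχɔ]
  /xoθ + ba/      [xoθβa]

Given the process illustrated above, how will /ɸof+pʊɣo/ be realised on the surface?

The data show progressive manner assimilation: /q/ → [χ] after /β/; /b/ → [β] after /θ/. In each pair only manner changes, matching the preceding consonant, while place and voice stay constant.
No alternation appears in [dɔɟti]: there the adjacent consonants already agree in manner (/t/ and /ɟ/ are both stops), so this form is consistent with the same rule.
/p/ is a voiceless bilabial stop. The preceding trigger /f/ is a fricative, so /p/ must become a fricative as well.
The voiceless bilabial fricative is [ɸ], so /p/ → [ɸ].

[ɸofɸʊɣo]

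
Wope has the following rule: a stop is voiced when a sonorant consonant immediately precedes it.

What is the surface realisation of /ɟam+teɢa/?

The rule targets /t/ (voiceless alveolar stop), which sits after the trigger /m/ (voiced).
A voiced alveolar stop is [d], so the surface segment is [d].

[ɟamdeɢa]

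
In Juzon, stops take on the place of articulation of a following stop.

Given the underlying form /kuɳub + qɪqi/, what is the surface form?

/b/ is a voiced bilabial stop. The following trigger /q/ is uvular, so /b/ must become uvular as well.
Changing only its place to uvular gives [ɢ] — the voiced uvular stop.

[kuɳuɢqɪqi]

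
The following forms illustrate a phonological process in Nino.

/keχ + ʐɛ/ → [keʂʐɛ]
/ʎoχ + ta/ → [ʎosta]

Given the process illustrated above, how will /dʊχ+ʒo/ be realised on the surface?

The data show regressive place assimilation: /χ/ → [ʂ] before /ʐ/; /χ/ → [s] before /t/. In each pair only place changes, matching the following consonant, while manner and voice stay constant.
The rule targets /χ/ (voiceless uvular fricative), which sits before the trigger /ʒ/ (postalveolar).
Changing only its place to postalveolar gives [ʃ] — the voiceless postalveolar fricative.

[dʊʃʒo]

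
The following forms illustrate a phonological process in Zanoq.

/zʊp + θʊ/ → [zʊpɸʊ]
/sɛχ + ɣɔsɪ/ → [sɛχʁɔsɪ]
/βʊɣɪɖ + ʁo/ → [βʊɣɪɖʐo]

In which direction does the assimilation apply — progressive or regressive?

Comparing underlying and surface forms, /θ/ → [ɸ] is the alternation; the neighbouring /p/ is constant.
The change dental → bilabial matches the place of the preceding /p/, identifying this as place assimilation.
Checking the remaining alternations: /ɣ/ → [ʁ] after /χ/ (velar → uvular, matching uvular); /ʁ/ → [ʐ] after /ɖ/ (uvular → retroflex, matching retroflex) — only place changes, and always toward the preceding segment.
The trigger is the preceding segment, so the direction is progressive (perseverative).

progressive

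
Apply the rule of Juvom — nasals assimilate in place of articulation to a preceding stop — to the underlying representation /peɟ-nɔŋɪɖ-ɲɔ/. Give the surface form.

[peɟɲɔŋɪɖɳɔ]

/n/ is a voiced alveolar nasal. The preceding trigger /ɟ/ is palatal, so /n/ must become palatal as well.
Changing only its place to palatal gives [ɲ] — the voiced palatal nasal.
At the second juncture, /ɲ/ likewise becomes [ɳ] adjacent to /ɖ/.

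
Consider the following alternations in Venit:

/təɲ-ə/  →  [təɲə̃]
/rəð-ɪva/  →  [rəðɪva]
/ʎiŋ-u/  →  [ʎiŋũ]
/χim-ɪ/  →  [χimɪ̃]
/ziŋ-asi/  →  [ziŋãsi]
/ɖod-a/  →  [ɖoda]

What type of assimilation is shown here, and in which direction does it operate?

progressive nasality assimilation (vowel nasalisation)

The vowel /ə/ surfaces as nasalised [ə̃] next to the preceding nasal /ɲ/ — it has acquired the [+nasal] feature of its neighbour.
Likewise in the remaining data: /u/ → [ũ] after /ŋ/; /ɪ/ → [ɪ̃] after /m/; /a/ → [ã] after /ŋ/ — each time a vowel is nasalised next to a preceding nasal.
No change occurs in [rəðɪva], [ɖoda] because the vowel at the boundary is adjacent to an oral consonant, not a nasal (/ɪ/ next to /ð/; /a/ next to /d/).
Because the conditioning nasal is to the left of the vowel that changes, the process is progressive (perseverative).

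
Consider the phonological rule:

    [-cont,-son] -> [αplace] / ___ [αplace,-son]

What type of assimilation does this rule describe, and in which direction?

regressive place assimilation

The shared variable α links the value of the place features (abbreviated [place]) on the target to the same value on the neighbouring segment, so place is the feature that assimilates.
The conditioning segment sits to the right of the focus bar, meaning the trigger follows the segment that changes — regressive assimilation.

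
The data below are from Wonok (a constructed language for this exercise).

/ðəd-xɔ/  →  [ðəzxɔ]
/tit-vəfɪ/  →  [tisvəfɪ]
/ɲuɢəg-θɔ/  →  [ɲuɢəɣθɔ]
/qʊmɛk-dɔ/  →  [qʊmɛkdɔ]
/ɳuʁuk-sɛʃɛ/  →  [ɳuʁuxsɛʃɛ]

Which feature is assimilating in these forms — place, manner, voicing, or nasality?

manner

Underlying /d/ is realised as [z] next to /x/; /x/ itself does not change.
/d/ is a stop while /x/ is a fricative; the output [z] is a fricative, matching the trigger — so the feature that spreads is manner.
The other alternating forms pattern the same way: /t/ → [s] before /v/ (stop → fricative, matching a fricative); /g/ → [ɣ] before /θ/ (stop → fricative, matching a fricative); /k/ → [x] before /s/ (stop → fricative, matching a fricative) — only manner changes, and always toward the following segment.
Nothing changes in [qʊmɛkdɔ]: there the adjacent consonants already agree in manner (/k/ and /d/ are both stops), so this form is consistent with the same rule.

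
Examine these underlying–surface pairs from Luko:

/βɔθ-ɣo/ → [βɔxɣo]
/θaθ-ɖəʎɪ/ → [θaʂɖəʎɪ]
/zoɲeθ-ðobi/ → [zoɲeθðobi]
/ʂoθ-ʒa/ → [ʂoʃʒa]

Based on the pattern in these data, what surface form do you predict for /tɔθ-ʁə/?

The data show regressive place assimilation: /θ/ → [x] before /ɣ/; /θ/ → [ʂ] before /ɖ/; /θ/ → [ʃ] before /ʒ/. In each pair only place changes, matching the following consonant, while manner and voice stay constant.
No alternation appears in [zoɲeθðobi]: there the adjacent consonants already agree in place (/θ/ and /ð/ are both dental), so this form is consistent with the same rule.
The rule targets /θ/ (voiceless dental fricative), which sits before the trigger /ʁ/ (uvular).
A voiceless uvular fricative is [χ], so the surface segment is [χ].

[tɔχʁə]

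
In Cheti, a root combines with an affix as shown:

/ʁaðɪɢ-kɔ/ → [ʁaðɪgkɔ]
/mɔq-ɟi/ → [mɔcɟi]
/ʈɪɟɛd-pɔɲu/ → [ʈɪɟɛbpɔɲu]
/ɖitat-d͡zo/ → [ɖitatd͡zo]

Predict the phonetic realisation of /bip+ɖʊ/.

The data show regressive place assimilation: /ɢ/ → [g] before /k/; /q/ → [c] before /ɟ/; /d/ → [b] before /p/. In each pair only place changes, matching the following consonant, while manner and voice stay constant.
Nothing changes in [ɖitatd͡zo]: there the adjacent consonants already agree in place (/t/ and /d͡z/ are both alveolar), so this form is consistent with the same rule.
/p/ is a voiceless bilabial stop. The following trigger /ɖ/ is retroflex, so /p/ must become retroflex as well.
The voiceless retroflex stop is [ʈ], so /p/ → [ʈ].

[biʈɖʊ]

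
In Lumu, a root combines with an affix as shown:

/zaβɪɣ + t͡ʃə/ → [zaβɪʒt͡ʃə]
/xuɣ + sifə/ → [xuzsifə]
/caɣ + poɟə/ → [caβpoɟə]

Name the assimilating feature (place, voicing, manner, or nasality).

place

Comparing underlying and surface forms, /ɣ/ → [ʒ] is the alternation; the neighbouring /t͡ʃ/ is constant.
The change velar → postalveolar matches the place of the following /t͡ʃ/, identifying this as place assimilation.
The other alternating forms pattern the same way: /ɣ/ → [z] before /s/ (velar → alveolar, matching alveolar); /ɣ/ → [β] before /p/ (velar → bilabial, matching bilabial) — only place changes, and always toward the following segment.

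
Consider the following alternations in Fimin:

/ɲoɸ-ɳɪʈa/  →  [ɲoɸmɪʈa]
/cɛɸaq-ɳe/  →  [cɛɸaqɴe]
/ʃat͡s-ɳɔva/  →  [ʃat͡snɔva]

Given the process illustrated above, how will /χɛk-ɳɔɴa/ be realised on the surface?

[χɛkŋɔɴa]

The data show progressive place assimilation: /ɳ/ → [m] after /ɸ/; /ɳ/ → [ɴ] after /q/; /ɳ/ → [n] after /t͡s/. In each pair only place changes, matching the preceding consonant, while manner and voice stay constant.
/ɳ/ is a voiced retroflex nasal. The preceding trigger /k/ is velar, so /ɳ/ must become velar as well.
The voiced velar nasal is [ŋ], so /ɳ/ → [ŋ].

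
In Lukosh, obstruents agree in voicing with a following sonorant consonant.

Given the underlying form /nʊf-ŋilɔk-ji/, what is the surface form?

[nʊvŋilɔgji]

The rule targets /f/ (voiceless labiodental fricative), which sits before the trigger /ŋ/ (voiced).
A voiced labiodental fricative is [v], so the surface segment is [v].
At the second juncture, /k/ likewise becomes [g] adjacent to /j/.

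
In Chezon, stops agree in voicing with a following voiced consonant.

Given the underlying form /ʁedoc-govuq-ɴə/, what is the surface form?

[ʁedoɟgovuɢɴə]

/c/ is a voiceless palatal stop. The following trigger /g/ is voiced, so /c/ must become voiced as well.
A voiced palatal stop is [ɟ], so the surface segment is [ɟ].
The same rule applies at the second boundary: /q/ → [ɢ] next to /ɴ/.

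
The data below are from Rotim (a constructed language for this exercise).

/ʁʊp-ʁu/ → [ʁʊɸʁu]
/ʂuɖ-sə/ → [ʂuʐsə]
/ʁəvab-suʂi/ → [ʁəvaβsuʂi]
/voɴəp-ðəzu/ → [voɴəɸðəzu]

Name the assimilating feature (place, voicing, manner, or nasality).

Comparing underlying and surface forms, /p/ → [ɸ] is the alternation; the neighbouring /ʁ/ is constant.
/p/ is a stop while /ʁ/ is a fricative; the output [ɸ] is a fricative, matching the trigger — so the feature that spreads is manner.
The other alternating forms pattern the same way: /ɖ/ → [ʐ] before /s/ (stop → fricative, matching a fricative); /b/ → [β] before /s/ (stop → fricative, matching a fricative); /p/ → [ɸ] before /ð/ (stop → fricative, matching a fricative) — only manner changes, and always toward the following segment.

manner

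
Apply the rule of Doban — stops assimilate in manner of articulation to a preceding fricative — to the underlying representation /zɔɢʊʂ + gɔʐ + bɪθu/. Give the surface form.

[zɔɢʊʂɣɔʐβɪθu]

The rule targets /g/ (voiced velar stop), which sits after the trigger /ʂ/ (fricative).
A voiced velar fricative is [ɣ], so the surface segment is [ɣ].
At the second juncture, /b/ likewise becomes [β] adjacent to /ʐ/.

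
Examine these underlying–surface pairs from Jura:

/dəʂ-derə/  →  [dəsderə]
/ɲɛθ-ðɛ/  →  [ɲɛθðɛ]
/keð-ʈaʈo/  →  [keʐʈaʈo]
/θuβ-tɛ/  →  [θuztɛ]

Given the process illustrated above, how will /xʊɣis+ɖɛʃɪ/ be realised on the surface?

The data show regressive place assimilation: /ʂ/ → [s] before /d/; /ð/ → [ʐ] before /ʈ/; /β/ → [z] before /t/. In each pair only place changes, matching the following consonant, while manner and voice stay constant.
Nothing changes in [ɲɛθðɛ]: there the adjacent consonants already agree in place (/θ/ and /ð/ are both dental), so this form is consistent with the same rule.
The rule targets /s/ (voiceless alveolar fricative), which sits before the trigger /ɖ/ (retroflex).
The voiceless retroflex fricative is [ʂ], so /s/ → [ʂ].

[xʊɣiʂɖɛʃɪ]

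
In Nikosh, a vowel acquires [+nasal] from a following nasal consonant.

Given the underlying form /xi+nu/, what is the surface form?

[xĩnu]

The vowel /i/ is adjacent to the following nasal /n/, so it acquires [+nasal] and surfaces as [ĩ].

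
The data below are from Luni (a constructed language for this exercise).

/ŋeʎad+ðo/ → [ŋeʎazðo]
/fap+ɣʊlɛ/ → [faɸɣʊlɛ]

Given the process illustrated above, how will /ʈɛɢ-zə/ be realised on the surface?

[ʈɛʁzə]

The data show regressive manner assimilation: /d/ → [z] before /ð/; /p/ → [ɸ] before /ɣ/. In each pair only manner changes, matching the following consonant, while place and voice stay constant.
/ɢ/ is a voiced uvular stop. The following trigger /z/ is a fricative, so /ɢ/ must become a fricative as well.
A voiced uvular fricative is [ʁ], so the surface segment is [ʁ].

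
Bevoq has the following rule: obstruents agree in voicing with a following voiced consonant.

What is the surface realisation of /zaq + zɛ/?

/q/ is a voiceless uvular stop. The following trigger /z/ is voiced, so /q/ must become voiced as well.
Changing only its voicing to voiced gives [ɢ] — the voiced uvular stop.

[zaɢzɛ]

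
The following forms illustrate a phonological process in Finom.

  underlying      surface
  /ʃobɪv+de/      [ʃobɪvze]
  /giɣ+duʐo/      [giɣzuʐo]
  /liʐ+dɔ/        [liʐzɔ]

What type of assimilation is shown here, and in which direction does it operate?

progressive manner assimilation

Comparing underlying and surface forms, /d/ → [z] is the alternation; the neighbouring /v/ is constant.
/d/ is a stop while /v/ is a fricative; the output [z] is a fricative, matching the trigger — so the feature that spreads is manner.
Place and voice are unchanged, so the assimilation is partial, not total.
The same holds elsewhere in the data: /d/ → [z] after /ɣ/ (stop → fricative, matching a fricative); /d/ → [z] after /ʐ/ (stop → fricative, matching a fricative) — only manner changes, and always toward the preceding segment.
The trigger is the preceding segment, so the direction is progressive (perseverative).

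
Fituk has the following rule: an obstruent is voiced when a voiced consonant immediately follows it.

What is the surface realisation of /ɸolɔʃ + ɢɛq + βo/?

[ɸolɔʒɢɛɢβo]

The rule targets /ʃ/ (voiceless postalveolar fricative), which sits before the trigger /ɢ/ (voiced).
The voiced postalveolar fricative is [ʒ], so /ʃ/ → [ʒ].
The same rule applies at the second boundary: /q/ → [ɢ] next to /β/.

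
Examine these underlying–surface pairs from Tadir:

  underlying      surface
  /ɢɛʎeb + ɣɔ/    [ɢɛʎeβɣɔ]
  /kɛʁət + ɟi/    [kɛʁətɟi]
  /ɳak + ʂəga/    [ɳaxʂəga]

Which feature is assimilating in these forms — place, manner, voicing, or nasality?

Comparing underlying and surface forms, /b/ → [β] is the alternation; the neighbouring /ɣ/ is constant.
The change stop → fricative matches the manner of the following /ɣ/, identifying this as manner assimilation.
The other alternating form patterns the same way: /k/ → [x] before /ʂ/ (stop → fricative, matching a fricative) — only manner changes, and always toward the following segment.
No alternation appears in [kɛʁətɟi]: there the adjacent consonants already agree in manner (/t/ and /ɟ/ are both stops), so this form is consistent with the same rule.

manner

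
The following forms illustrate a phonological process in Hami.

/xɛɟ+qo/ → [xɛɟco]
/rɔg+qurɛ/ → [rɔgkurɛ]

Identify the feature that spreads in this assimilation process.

Comparing underlying and surface forms, /q/ → [c] is the alternation; the neighbouring /ɟ/ is constant.
The change uvular → palatal matches the place of the preceding /ɟ/, identifying this as place assimilation.
Checking the remaining alternation: /q/ → [k] after /g/ (uvular → velar, matching velar) — only place changes, and always toward the preceding segment.

place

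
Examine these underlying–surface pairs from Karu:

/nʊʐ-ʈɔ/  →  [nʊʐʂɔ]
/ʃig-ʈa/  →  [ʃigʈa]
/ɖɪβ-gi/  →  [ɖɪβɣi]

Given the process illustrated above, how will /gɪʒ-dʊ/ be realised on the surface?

The data show progressive manner assimilation: /ʈ/ → [ʂ] after /ʐ/; /g/ → [ɣ] after /β/. In each pair only manner changes, matching the preceding consonant, while place and voice stay constant.
No alternation appears in [ʃigʈa]: there the adjacent consonants already agree in manner (/ʈ/ and /g/ are both stops), so this form is consistent with the same rule.
/d/ is a voiced alveolar stop. The preceding trigger /ʒ/ is a fricative, so /d/ must become a fricative as well.
A voiced alveolar fricative is [z], so the surface segment is [z].

[gɪʒzʊ]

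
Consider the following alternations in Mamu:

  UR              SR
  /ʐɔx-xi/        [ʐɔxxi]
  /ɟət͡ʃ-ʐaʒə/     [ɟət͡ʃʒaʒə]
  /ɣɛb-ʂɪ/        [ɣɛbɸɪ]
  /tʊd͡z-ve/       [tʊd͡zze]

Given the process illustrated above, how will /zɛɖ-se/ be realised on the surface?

[zɛɖʂe]

The data show progressive place assimilation: /ʐ/ → [ʒ] after /t͡ʃ/; /ʂ/ → [ɸ] after /b/; /v/ → [z] after /d͡z/. In each pair only place changes, matching the preceding consonant, while manner and voice stay constant.
No alternation appears in [ʐɔxxi]: there the adjacent consonants already agree in place (/x/ and /x/ are both velar), so this form is consistent with the same rule.
/s/ is a voiceless alveolar fricative. The preceding trigger /ɖ/ is retroflex, so /s/ must become retroflex as well.
Changing only its place to retroflex gives [ʂ] — the voiceless retroflex fricative.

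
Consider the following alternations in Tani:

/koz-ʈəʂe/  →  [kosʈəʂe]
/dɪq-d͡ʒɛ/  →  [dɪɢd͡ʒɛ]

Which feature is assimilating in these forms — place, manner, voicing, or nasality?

voicing

Underlying /z/ is realised as [s] next to /ʈ/; /ʈ/ itself does not change.
/z/ is voiced while /ʈ/ is voiceless; the output [s] is voiceless, matching the trigger — so the feature that spreads is voicing.
The same holds elsewhere in the data: /q/ → [ɢ] before /d͡ʒ/ (voiceless → voiced, matching voiced) — only voicing changes, and always toward the following segment.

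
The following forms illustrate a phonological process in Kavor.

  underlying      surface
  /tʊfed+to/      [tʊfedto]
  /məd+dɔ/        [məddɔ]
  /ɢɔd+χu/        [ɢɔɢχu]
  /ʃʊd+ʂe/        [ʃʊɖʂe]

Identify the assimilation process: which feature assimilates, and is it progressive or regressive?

Underlying /d/ is realised as [ɢ] next to /χ/; /χ/ itself does not change.
/d/ is alveolar while /χ/ is uvular; the output [ɢ] is uvular, matching the trigger — so the feature that spreads is place.
Manner and voice are unchanged, so the assimilation is partial, not total.
The same holds elsewhere in the data: /d/ → [ɖ] before /ʂ/ (alveolar → retroflex, matching retroflex) — only place changes, and always toward the following segment.
No alternation appears in [tʊfedto], [məddɔ]: there the adjacent consonants already agree in place (/d/ and /t/ are both alveolar; /d/ and /d/ are both alveolar), so these forms are consistent with the same rule.
The trigger is the following segment, so the direction is regressive (anticipatory).

regressive place assimilation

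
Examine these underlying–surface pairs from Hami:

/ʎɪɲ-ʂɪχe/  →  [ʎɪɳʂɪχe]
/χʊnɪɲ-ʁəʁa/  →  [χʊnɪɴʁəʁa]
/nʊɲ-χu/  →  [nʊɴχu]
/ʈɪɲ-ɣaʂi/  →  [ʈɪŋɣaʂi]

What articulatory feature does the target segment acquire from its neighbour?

place

The segment that alternates is /ɲ/, which surfaces as [ɳ] when adjacent to /ʂ/.
/ɲ/ is palatal while /ʂ/ is retroflex; the output [ɳ] is retroflex, matching the trigger — so the feature that spreads is place.
Checking the remaining alternations: /ɲ/ → [ɴ] before /ʁ/ (palatal → uvular, matching uvular); /ɲ/ → [ɴ] before /χ/ (palatal → uvular, matching uvular); /ɲ/ → [ŋ] before /ɣ/ (palatal → velar, matching velar) — only place changes, and always toward the following segment.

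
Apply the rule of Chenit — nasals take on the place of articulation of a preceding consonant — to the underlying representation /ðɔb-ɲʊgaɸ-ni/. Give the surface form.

The rule targets /ɲ/ (voiced palatal nasal), which sits after the trigger /b/ (bilabial).
The voiced bilabial nasal is [m], so /ɲ/ → [m].
At the second juncture, /n/ likewise becomes [m] adjacent to /ɸ/.

[ðɔbmʊgaɸmi]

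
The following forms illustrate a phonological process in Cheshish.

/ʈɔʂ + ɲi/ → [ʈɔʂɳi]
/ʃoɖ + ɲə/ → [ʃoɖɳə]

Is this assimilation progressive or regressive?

The segment that alternates is /ɲ/, which surfaces as [ɳ] when adjacent to /ʂ/.
The change palatal → retroflex matches the place of the preceding /ʂ/, identifying this as place assimilation.
The same holds elsewhere in the data: /ɲ/ → [ɳ] after /ɖ/ (palatal → retroflex, matching retroflex) — only place changes, and always toward the preceding segment.
The trigger is the preceding segment, so the direction is progressive (perseverative).

progressive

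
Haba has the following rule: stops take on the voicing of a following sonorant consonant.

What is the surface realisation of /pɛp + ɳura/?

[pɛbɳura]

/p/ is a voiceless bilabial stop. The following trigger /ɳ/ is voiced, so /p/ must become voiced as well.
Changing only its voicing to voiced gives [b] — the voiced bilabial stop.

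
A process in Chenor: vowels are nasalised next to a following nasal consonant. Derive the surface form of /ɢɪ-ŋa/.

The vowel /ɪ/ is adjacent to the following nasal /ŋ/, so it acquires [+nasal] and surfaces as [ɪ̃].

[ɢɪ̃ŋa]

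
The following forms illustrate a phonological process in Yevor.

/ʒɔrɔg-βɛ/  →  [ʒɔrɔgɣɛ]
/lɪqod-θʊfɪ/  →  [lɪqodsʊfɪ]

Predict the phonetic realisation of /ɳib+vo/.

The data show progressive place assimilation: /β/ → [ɣ] after /g/; /θ/ → [s] after /d/. In each pair only place changes, matching the preceding consonant, while manner and voice stay constant.
The rule targets /v/ (voiced labiodental fricative), which sits after the trigger /b/ (bilabial).
Changing only its place to bilabial gives [β] — the voiced bilabial fricative.

[ɳibβo]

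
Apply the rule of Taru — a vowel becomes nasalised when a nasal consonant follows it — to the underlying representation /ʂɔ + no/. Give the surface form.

/ɔ/ sits next to the nasal /n/ and is therefore nasalised to [ɔ̃].

[ʂɔ̃no]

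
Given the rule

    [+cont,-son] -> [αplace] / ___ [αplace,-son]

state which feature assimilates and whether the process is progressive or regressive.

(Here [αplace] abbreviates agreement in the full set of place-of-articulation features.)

regressive place assimilation

The shared variable α links the value of the place features (abbreviated [place]) on the target to the same value on the neighbouring segment, so place is the feature that assimilates.
The conditioning segment sits to the right of the focus bar, meaning the trigger follows the segment that changes — regressive assimilation.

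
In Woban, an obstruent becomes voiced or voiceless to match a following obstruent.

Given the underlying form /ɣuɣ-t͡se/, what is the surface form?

[ɣuxt͡se]

The rule targets /ɣ/ (voiced velar fricative), which sits before the trigger /t͡s/ (voiceless).
The voiceless velar fricative is [x], so /ɣ/ → [x].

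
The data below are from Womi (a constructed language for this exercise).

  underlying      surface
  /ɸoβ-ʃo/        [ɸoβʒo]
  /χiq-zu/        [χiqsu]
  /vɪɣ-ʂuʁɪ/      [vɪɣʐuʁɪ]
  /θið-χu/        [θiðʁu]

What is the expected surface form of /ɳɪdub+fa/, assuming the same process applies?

[ɳɪdubva]

The data show progressive voicing assimilation: /ʃ/ → [ʒ] after /β/; /z/ → [s] after /q/; /ʂ/ → [ʐ] after /ɣ/; /χ/ → [ʁ] after /ð/. In each pair only voicing changes, matching the preceding consonant, while place and manner stay constant.
The rule targets /f/ (voiceless labiodental fricative), which sits after the trigger /b/ (voiced).
Changing only its voicing to voiced gives [v] — the voiced labiodental fricative.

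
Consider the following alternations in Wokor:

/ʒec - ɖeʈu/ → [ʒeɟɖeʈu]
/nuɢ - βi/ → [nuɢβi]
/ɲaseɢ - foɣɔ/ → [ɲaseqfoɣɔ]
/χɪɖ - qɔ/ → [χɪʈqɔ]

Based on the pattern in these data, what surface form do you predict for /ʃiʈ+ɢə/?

[ʃiɖɢə]

The data show regressive voicing assimilation: /c/ → [ɟ] before /ɖ/; /ɢ/ → [q] before /f/; /ɖ/ → [ʈ] before /q/. In each pair only voicing changes, matching the following consonant, while place and manner stay constant.
Nothing changes in [nuɢβi]: there the adjacent consonants already agree in voicing (/ɢ/ and /β/ are both voiced), so this form is consistent with the same rule.
The rule targets /ʈ/ (voiceless retroflex stop), which sits before the trigger /ɢ/ (voiced).
A voiced retroflex stop is [ɖ], so the surface segment is [ɖ].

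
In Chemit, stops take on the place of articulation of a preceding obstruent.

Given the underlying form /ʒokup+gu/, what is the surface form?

[ʒokupbu]

The rule targets /g/ (voiced velar stop), which sits after the trigger /p/ (bilabial).
A voiced bilabial stop is [b], so the surface segment is [b].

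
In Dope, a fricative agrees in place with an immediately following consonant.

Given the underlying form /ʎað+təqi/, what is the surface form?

The rule targets /ð/ (voiced dental fricative), which sits before the trigger /t/ (alveolar).
The voiced alveolar fricative is [z], so /ð/ → [z].

[ʎaztəqi]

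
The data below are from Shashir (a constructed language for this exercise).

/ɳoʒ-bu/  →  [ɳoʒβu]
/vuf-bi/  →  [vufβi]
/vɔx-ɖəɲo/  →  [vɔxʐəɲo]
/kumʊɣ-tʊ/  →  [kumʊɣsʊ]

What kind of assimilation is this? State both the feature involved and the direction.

progressive manner assimilation

Comparing underlying and surface forms, /b/ → [β] is the alternation; the neighbouring /ʒ/ is constant.
/b/ is a stop while /ʒ/ is a fricative; the output [β] is a fricative, matching the trigger — so the feature that spreads is manner.
Place and voice are unchanged, so the assimilation is partial, not total.
The same holds elsewhere in the data: /b/ → [β] after /f/ (stop → fricative, matching a fricative); /ɖ/ → [ʐ] after /x/ (stop → fricative, matching a fricative); /t/ → [s] after /ɣ/ (stop → fricative, matching a fricative) — only manner changes, and always toward the preceding segment.
The trigger is the preceding segment, so the direction is progressive (perseverative).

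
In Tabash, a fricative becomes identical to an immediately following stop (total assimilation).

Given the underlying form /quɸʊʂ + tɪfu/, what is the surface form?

[quɸʊttɪfu]

/ʂ/ is the segment targeted by the rule; it sits immediately before /t/, so it assimilates completely and surfaces as [t].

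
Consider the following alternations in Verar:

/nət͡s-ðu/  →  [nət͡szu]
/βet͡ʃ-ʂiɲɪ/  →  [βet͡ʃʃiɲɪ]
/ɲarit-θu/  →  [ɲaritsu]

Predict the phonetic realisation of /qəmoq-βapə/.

The data show progressive place assimilation: /ð/ → [z] after /t͡s/; /ʂ/ → [ʃ] after /t͡ʃ/; /θ/ → [s] after /t/. In each pair only place changes, matching the preceding consonant, while manner and voice stay constant.
The rule targets /β/ (voiced bilabial fricative), which sits after the trigger /q/ (uvular).
Changing only its place to uvular gives [ʁ] — the voiced uvular fricative.

[qəmoqʁapə]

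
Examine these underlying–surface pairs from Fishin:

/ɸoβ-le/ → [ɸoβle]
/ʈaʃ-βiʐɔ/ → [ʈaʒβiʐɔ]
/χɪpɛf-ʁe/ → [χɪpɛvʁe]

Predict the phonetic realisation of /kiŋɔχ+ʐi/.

The data show regressive voicing assimilation: /ʃ/ → [ʒ] before /β/; /f/ → [v] before /ʁ/. In each pair only voicing changes, matching the following consonant, while place and manner stay constant.
No alternation appears in [ɸoβle]: there the adjacent consonants already agree in voicing (/β/ and /l/ are both voiced), so this form is consistent with the same rule.
/χ/ is a voiceless uvular fricative. The following trigger /ʐ/ is voiced, so /χ/ must become voiced as well.
A voiced uvular fricative is [ʁ], so the surface segment is [ʁ].

[kiŋɔʁʐi]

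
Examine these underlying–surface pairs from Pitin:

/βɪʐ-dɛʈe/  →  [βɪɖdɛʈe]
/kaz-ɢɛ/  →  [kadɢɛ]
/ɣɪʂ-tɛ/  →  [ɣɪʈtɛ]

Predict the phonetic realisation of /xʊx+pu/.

[xʊkpu]

The data show regressive manner assimilation: /ʐ/ → [ɖ] before /d/; /z/ → [d] before /ɢ/; /ʂ/ → [ʈ] before /t/. In each pair only manner changes, matching the following consonant, while place and voice stay constant.
The rule targets /x/ (voiceless velar fricative), which sits before the trigger /p/ (stop).
Changing only its manner to stop gives [k] — the voiceless velar stop.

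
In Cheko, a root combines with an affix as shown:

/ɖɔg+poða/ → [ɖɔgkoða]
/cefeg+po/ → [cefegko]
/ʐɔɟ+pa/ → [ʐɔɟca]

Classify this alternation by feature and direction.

Comparing underlying and surface forms, /p/ → [k] is the alternation; the neighbouring /g/ is constant.
The change bilabial → velar matches the place of the preceding /g/, identifying this as place assimilation.
Manner and voice are unchanged, so the assimilation is partial, not total.
The same holds elsewhere in the data: /p/ → [c] after /ɟ/ (bilabial → palatal, matching palatal) — only place changes, and always toward the preceding segment.
The trigger is the preceding segment, so the direction is progressive (perseverative).

progressive place assimilation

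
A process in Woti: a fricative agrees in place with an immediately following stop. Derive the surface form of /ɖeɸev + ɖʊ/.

/v/ is a voiced labiodental fricative. The following trigger /ɖ/ is retroflex, so /v/ must become retroflex as well.
A voiced retroflex fricative is [ʐ], so the surface segment is [ʐ].

[ɖeɸeʐɖʊ]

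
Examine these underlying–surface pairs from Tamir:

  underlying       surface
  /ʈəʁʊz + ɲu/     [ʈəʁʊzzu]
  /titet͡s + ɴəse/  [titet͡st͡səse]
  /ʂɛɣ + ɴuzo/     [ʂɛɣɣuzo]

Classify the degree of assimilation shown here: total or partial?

Underlying /ɲ/ is realised as [z] next to /z/; /z/ itself does not change.
The output [z] is identical to the trigger /z/ — every feature (place, manner, voicing) has been copied — so this is total assimilation.
The remaining alternations confirm this: /ɴ/ → [t͡s] after /t͡s/; /ɴ/ → [ɣ] after /ɣ/ — in each case the output is a copy of the preceding consonant.

total assimilation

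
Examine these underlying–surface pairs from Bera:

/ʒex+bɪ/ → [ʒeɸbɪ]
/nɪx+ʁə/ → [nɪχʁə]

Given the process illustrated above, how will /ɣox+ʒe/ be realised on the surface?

[ɣoʃʒe]

The data show regressive place assimilation: /x/ → [ɸ] before /b/; /x/ → [χ] before /ʁ/. In each pair only place changes, matching the following consonant, while manner and voice stay constant.
/x/ is a voiceless velar fricative. The following trigger /ʒ/ is postalveolar, so /x/ must become postalveolar as well.
A voiceless postalveolar fricative is [ʃ], so the surface segment is [ʃ].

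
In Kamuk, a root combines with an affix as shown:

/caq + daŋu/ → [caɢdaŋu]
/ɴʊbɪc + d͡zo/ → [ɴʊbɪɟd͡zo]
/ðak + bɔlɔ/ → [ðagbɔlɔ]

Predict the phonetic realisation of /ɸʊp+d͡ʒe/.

The data show regressive voicing assimilation: /q/ → [ɢ] before /d/; /c/ → [ɟ] before /d͡z/; /k/ → [g] before /b/. In each pair only voicing changes, matching the following consonant, while place and manner stay constant.
/p/ is a voiceless bilabial stop. The following trigger /d͡ʒ/ is voiced, so /p/ must become voiced as well.
A voiced bilabial stop is [b], so the surface segment is [b].

[ɸʊbd͡ʒe]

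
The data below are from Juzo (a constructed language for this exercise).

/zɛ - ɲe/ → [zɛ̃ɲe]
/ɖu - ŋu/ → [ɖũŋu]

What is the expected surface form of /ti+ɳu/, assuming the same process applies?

[tĩɳu]

The data show regressive nasality assimilation (vowel nasalisation): /ɛ/ → [ɛ̃] before /ɲ/; /u/ → [ũ] before /ŋ/ — a vowel is nasalised by an immediately following nasal consonant.
/i/ sits next to the nasal /ɳ/ and is therefore nasalised to [ĩ].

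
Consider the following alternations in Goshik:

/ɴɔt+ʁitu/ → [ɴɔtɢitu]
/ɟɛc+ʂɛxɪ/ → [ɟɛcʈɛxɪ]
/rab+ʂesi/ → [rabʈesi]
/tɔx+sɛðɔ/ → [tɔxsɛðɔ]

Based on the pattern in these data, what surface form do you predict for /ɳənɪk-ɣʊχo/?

The data show progressive manner assimilation: /ʁ/ → [ɢ] after /t/; /ʂ/ → [ʈ] after /c/; /ʂ/ → [ʈ] after /b/. In each pair only manner changes, matching the preceding consonant, while place and voice stay constant.
No alternation appears in [tɔxsɛðɔ]: there the adjacent consonants already agree in manner (/s/ and /x/ are both fricatives), so this form is consistent with the same rule.
The rule targets /ɣ/ (voiced velar fricative), which sits after the trigger /k/ (stop).
The voiced velar stop is [g], so /ɣ/ → [g].

[ɳənɪkgʊχo]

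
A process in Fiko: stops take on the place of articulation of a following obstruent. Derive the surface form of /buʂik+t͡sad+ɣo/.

/k/ is a voiceless velar stop. The following trigger /t͡s/ is alveolar, so /k/ must become alveolar as well.
The voiceless alveolar stop is [t], so /k/ → [t].
The same rule applies at the second boundary: /d/ → [g] next to /ɣ/.

[buʂitt͡sagɣo]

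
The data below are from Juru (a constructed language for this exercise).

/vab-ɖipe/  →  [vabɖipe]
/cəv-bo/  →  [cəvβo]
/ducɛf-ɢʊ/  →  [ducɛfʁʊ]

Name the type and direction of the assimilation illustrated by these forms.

Underlying /b/ is realised as [β] next to /v/; /v/ itself does not change.
/b/ is a stop while /v/ is a fricative; the output [β] is a fricative, matching the trigger — so the feature that spreads is manner.
Place and voice are unchanged, so the assimilation is partial, not total.
The same holds elsewhere in the data: /ɢ/ → [ʁ] after /f/ (stop → fricative, matching a fricative) — only manner changes, and always toward the preceding segment.
No alternation appears in [vabɖipe]: there the adjacent consonants already agree in manner (/ɖ/ and /b/ are both stops), so this form is consistent with the same rule.
Since the segment that changes follows the conditioning segment, the assimilation is progressive.

progressive manner assimilation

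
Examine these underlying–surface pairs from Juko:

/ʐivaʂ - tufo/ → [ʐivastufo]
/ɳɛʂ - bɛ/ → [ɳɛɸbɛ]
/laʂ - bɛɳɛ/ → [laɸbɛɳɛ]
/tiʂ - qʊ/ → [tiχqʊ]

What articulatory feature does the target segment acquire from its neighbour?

Comparing underlying and surface forms, /ʂ/ → [s] is the alternation; the neighbouring /t/ is constant.
The change retroflex → alveolar matches the place of the following /t/, identifying this as place assimilation.
The other alternating forms pattern the same way: /ʂ/ → [ɸ] before /b/ (retroflex → bilabial, matching bilabial); /ʂ/ → [χ] before /q/ (retroflex → uvular, matching uvular) — only place changes, and always toward the following segment.

place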